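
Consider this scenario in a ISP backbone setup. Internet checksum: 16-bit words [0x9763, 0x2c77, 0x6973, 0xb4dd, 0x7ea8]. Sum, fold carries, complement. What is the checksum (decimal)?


Given words: [0x9763, 0x2c77, 0x6973, 0xb4dd, 0x7ea8]
Step 1: Sum all words
Raw sum = 38755 + 11383 + 26995 + 46301 + 32424 = 155858
Step 2: Fold carry: (24786 + 2) = 24788
One's complement = ~24788 & 0xFFFF = 40747

40747


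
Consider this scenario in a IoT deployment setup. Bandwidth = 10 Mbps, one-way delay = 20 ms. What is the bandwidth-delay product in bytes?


Given: bandwidth = 10 Mbps, delay = 20 ms
BDP in bits = 10 * 10^6 * 20 / 1000
BDP in bits = 200000
BDP in bytes = 200000 / 8 = 25000

25000


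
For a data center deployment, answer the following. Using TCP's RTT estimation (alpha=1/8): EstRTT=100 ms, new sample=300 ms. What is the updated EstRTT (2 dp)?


Given: EstRTT = 100 ms, SampleRTT = 300 ms, alpha = 1/8
New EstRTT = (1 - alpha) * EstRTT + alpha * SampleRTT
(7/8) * 100 = 87.5
(1/8) * 300 = 37.5
New EstRTT = 87.5 + 37.5 = 125 ms -> 125.00 ms (2 dp)

125.00


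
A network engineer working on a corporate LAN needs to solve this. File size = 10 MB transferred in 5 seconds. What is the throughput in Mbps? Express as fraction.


Given: file = 10 MB, time = 5 s
File in Mb = 10 * 8 = 80 Mb
Throughput = 80 / 5 Mbps
Throughput = 16 Mbps

16


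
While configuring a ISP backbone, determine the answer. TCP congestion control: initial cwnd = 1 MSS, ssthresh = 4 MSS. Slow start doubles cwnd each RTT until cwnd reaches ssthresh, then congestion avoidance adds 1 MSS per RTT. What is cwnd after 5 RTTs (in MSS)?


RTT 0: cwnd = 1 MSS (initial)
RTT 1: cwnd = 2 MSS (slow start, doubled)
RTT 2: cwnd = 4 MSS (slow start, doubled)
RTT 3: cwnd = 5 MSS (congestion avoidance, +1)
RTT 4: cwnd = 6 MSS (congestion avoidance, +1)
RTT 5: cwnd = 7 MSS (congestion avoidance, +1)

7


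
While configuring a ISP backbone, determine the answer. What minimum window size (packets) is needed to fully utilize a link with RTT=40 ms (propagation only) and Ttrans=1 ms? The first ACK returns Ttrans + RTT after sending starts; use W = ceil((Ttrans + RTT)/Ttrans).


Given: Ttrans = 1 ms, RTT = 40 ms (= 2 * Tprop, Tprop = 20 ms)
Time until first ACK returns = Ttrans + RTT = 1 + 40 = 41 ms
Need W * Ttrans >= Ttrans + RTT  ->  W >= (Ttrans + RTT) / Ttrans
(Ttrans + RTT) / Ttrans = 41 / 1 = 41
W_min = ceil(41) = 41

41


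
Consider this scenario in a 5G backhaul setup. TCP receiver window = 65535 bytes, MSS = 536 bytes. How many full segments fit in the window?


Given: RWND = 65535 bytes, MSS = 536 bytes
Full segments = floor(RWND / MSS)
Full segments = floor(65535 / 536)
Full segments = floor(122.2668) = 122

122


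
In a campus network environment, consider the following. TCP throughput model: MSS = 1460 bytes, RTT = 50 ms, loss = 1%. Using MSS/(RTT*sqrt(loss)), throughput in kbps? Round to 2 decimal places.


Given: MSS = 1460 bytes, RTT = 50 ms, loss = 1%
RTT in seconds = 50 / 1000 = 0.05
Loss rate = 1% = 0.01
sqrt(loss) = sqrt(0.01) = 0.1
Throughput (bytes/s) = 1460 / (0.05 * 0.1) = 292000.0000
Throughput (kbps) = 292000.0000 * 8 / 1000 = 2336.000000 -> 2336.00 kbps (2 dp)

2336.00


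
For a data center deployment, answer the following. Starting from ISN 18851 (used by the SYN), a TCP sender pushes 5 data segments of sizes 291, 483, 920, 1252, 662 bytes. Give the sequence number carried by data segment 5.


The SYN occupies sequence number ISN = 18851, so the first data byte is ISN + 1 = 18852.
SEQ of data segment i = (ISN + 1) + sum of payload sizes of segments 1..i-1.
Segment 1: SEQ = 18852, payload = 291 bytes
Segment 2: SEQ = 19143, payload = 483 bytes
Segment 3: SEQ = 19626, payload = 920 bytes
Segment 4: SEQ = 20546, payload = 1252 bytes
Segment 5: SEQ = 21798, payload = 662 bytes
SEQ of segment 5 = 18852 + 291 + 483 + 920 + 1252 = 21798

21798


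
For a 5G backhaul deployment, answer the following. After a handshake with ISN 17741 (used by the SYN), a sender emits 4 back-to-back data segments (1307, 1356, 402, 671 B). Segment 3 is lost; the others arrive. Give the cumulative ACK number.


SYN uses sequence number 17741; first data byte = ISN + 1 = 17742.
Segment 1: SEQ = 17742, len = 1307 B, covers [17742, 19048]
Segment 2: SEQ = 19049, len = 1356 B, covers [19049, 20404]
Segment 3: SEQ = 20405, len = 402 B, covers [20405, 20806] [LOST]
Segment 4: SEQ = 20807, len = 671 B, covers [20807, 21477]
In-order data received: bytes [17742, 20404] (segments 1..2).
Segment 3 missing -> gap begins at byte 20405; later segments buffered out of order.
Cumulative ACK = next expected in-order byte = 17742 + 1307 + 1356 = 20405

20405


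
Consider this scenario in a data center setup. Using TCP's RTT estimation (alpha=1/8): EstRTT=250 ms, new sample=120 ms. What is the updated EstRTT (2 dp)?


Given: EstRTT = 250 ms, SampleRTT = 120 ms, alpha = 1/8
New EstRTT = (1 - alpha) * EstRTT + alpha * SampleRTT
(7/8) * 250 = 218.75
(1/8) * 120 = 15
New EstRTT = 218.75 + 15 = 233.75 ms -> 233.75 ms (2 dp)

233.75


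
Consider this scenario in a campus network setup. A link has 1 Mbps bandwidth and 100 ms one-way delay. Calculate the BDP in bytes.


Given: bandwidth = 1 Mbps, delay = 100 ms
BDP in bits = 1 * 10^6 * 100 / 1000
BDP in bits = 100000
BDP in bytes = 100000 / 8 = 12500

12500


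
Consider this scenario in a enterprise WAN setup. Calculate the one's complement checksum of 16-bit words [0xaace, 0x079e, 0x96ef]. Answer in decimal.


Given words: [0xaace, 0x079e, 0x96ef]
Step 1: Sum all words
Raw sum = 43726 + 1950 + 38639 = 84315
Step 2: Fold carry: (18779 + 1) = 18780
One's complement = ~18780 & 0xFFFF = 46755

46755


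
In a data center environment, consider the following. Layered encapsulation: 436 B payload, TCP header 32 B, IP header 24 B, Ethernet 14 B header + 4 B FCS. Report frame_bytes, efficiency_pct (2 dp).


TCP segment = 436 + 32 = 468 B
IP packet = 468 + 24 = 492 B
Ethernet frame = 492 + 14 + 4 = 510 B
Efficiency = app / frame = 436 / 510 = 0.854902 = 85.4902% -> 85.49% (2 dp)

510, 85.49


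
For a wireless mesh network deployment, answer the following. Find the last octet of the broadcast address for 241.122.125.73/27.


Given: IP = 241.122.125.73, prefix = /27
Host bits = 32 - 27 = 5
Network last octet = 73 AND mask = 64
Host part size = 2^5 - 1 = 31
Broadcast last octet = 64 OR 31 = 95

95


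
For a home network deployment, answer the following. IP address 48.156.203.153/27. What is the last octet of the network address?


Given: IP = 48.156.203.153, prefix = /27
Subnet mask = 255.255.255.224
Last octet of IP: 153
Last octet of mask: 224
Network last octet = 153 AND 224 = 128

128


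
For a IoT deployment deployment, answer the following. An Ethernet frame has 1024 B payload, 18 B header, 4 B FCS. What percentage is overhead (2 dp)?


Given: payload = 1024 B, header = 18 B, trailer = 4 B
Overhead bytes = header + trailer = 18 + 4 = 22
Total frame = payload + overhead = 1024 + 22 = 1046
Overhead % = 22 / 1046 * 100 = 2.1033% -> 2.10% (2 dp)

2.10


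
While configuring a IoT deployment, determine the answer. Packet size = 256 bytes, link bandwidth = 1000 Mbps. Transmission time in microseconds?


Given: packet = 256 bytes, bandwidth = 1000 Mbps
Packet in bits = 256 * 8 = 2048 bits
Bandwidth = 1000 * 10^6 = 1000000000 bps
Time = 2048 / 1000000000 seconds
Time in us = 2048 * 10^6 / 1000000000 = 2.048

2.048


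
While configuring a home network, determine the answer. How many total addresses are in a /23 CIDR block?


Given: CIDR prefix /23
Host bits = 32 - 23 = 9
Total addresses = 2^9 = 512

512


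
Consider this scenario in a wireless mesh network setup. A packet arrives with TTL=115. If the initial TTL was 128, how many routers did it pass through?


Given: initial TTL = 128, received TTL = 115
Hops = initial TTL - received TTL
Hops = 128 - 115 = 13

13


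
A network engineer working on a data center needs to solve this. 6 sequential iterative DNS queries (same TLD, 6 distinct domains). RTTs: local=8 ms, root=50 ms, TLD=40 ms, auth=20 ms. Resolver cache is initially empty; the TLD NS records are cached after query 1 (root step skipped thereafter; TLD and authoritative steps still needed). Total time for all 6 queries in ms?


Lookup 1 (cold cache): local + root + TLD + auth = 8 + 50 + 40 + 20 = 118 ms
Lookups 2..6 (TLD NS cached -> skip root; new domain -> still ask TLD and auth): local + TLD + auth = 8 + 40 + 20 = 68 ms each
Remaining 5 lookups: 5 * 68 = 340 ms
Total = 118 + 340 = 458 ms

458


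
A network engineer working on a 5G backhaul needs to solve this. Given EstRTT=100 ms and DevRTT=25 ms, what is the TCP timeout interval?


Given: EstRTT = 100 ms, DevRTT = 25 ms
Timeout = EstRTT + 4 * DevRTT
4 * DevRTT = 4 * 25 = 100
Timeout = 100 + 100 = 200 ms

200


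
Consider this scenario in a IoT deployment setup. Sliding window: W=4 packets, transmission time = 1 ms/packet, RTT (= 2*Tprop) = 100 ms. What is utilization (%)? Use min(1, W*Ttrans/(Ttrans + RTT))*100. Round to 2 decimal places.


Given: W = 4, Ttrans = 1 ms, RTT = 100 ms (= 2 * Tprop, Tprop = 50 ms)
Cycle time = Ttrans + RTT = 1 + 100 = 101 ms (first packet sent until its ACK returns)
W * Ttrans = 4 * 1 = 4 ms of sending per cycle
W * Ttrans / (Ttrans + RTT) = 4 / 101 = 0.039604
U = min(1, 0.039604) = 0.039604
U% = 3.96%

3.96


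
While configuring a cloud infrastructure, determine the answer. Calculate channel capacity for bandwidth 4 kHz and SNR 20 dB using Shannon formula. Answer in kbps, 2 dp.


Given: B = 4 kHz, SNR = 20 dB
SNR linear = 10^(20/10) = 100
1 + SNR = 101
log2(101) = 6.6582114828
C = 4 * 1000 * 6.6582114828 = 26632.8459 bps
C = 26.632846 kbps -> 26.63 kbps (2 dp)

26.63


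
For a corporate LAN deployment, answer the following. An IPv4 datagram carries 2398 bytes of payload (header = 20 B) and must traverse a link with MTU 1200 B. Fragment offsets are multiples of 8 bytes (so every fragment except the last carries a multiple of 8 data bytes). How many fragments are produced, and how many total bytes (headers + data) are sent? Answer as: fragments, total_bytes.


Max data per non-final fragment = floor((MTU - header)/8)*8 = floor((1200 - 20)/8)*8 = floor(1180/8)*8 = 1176 B
Final fragment needs no 8-byte alignment: it can carry up to MTU - header = 1180 B
Non-final fragments needed = ceil((payload - 1180) / 1176) = ceil(1218/1176) = ceil(1.0357) = 2
Number of fragments = 2 + 1 = 3
Fragment sizes (data): 2 * 1176 B + 46 B (last, 46 <= 1180 OK)
Total bytes sent = payload + n_frags * header = 2398 + 3*20 = 2398 + 60 = 2458 B

3, 2458


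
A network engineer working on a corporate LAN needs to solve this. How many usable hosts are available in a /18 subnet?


Given: subnet mask /18
Host bits = 32 - 18 = 14
Total addresses = 2^14 = 16384
Usable hosts = 16384 - 2 (network + broadcast) = 16382

16382


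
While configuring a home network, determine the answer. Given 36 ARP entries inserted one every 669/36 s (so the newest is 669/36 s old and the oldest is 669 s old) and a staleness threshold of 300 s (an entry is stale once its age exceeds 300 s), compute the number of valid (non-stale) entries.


Ages are k * 669/36 s for k = 1..36 (spacing = 18.5833 s).
Entry k is valid iff k * 669/36 <= 300 iff k <= 36 * 300 / 669 = 16.1435
n_valid = floor(16.1435) = 16
(n_stale = 36 - 16 = 20)

16


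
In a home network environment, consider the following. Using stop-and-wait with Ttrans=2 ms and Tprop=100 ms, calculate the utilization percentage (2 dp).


Given: Ttrans = 2 ms, Tprop = 100 ms
RTT = 2 * Tprop = 2 * 100 = 200 ms
U = Ttrans / (Ttrans + RTT)
U = 2 / (2 + 200)
U = 2 / 202 = 0.009901
U% = 0.99%

0.99


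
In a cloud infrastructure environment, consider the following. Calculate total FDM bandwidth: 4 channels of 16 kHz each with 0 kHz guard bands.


Given: 4 channels, 16 kHz each, guard = 0 kHz
Channel bandwidth = 4 * 16 = 64 kHz
Guard bands = 3 gaps * 0 kHz = 0 kHz
Total = 64 + 0 = 64 kHz

64


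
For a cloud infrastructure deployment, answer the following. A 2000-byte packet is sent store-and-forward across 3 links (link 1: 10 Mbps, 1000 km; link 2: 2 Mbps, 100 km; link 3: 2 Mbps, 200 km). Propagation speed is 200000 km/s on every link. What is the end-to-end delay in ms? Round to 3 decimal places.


Packet = 2000 bytes = 16000 bits. Store-and-forward: sum (t_trans + t_prop) per link.
Link 1: t_trans = 16000/(10*10^6) s = 1.6000 ms; t_prop = 1000/200000 s = 5.0000 ms; subtotal = 6.6000 ms
Link 2: t_trans = 16000/(2*10^6) s = 8.0000 ms; t_prop = 100/200000 s = 0.5000 ms; subtotal = 8.5000 ms
Link 3: t_trans = 16000/(2*10^6) s = 8.0000 ms; t_prop = 200/200000 s = 1.0000 ms; subtotal = 9.0000 ms
End-to-end = 6.6000 + 8.5000 + 9.0000 = 24.1000 ms -> 24.100 ms (3 dp)

24.100


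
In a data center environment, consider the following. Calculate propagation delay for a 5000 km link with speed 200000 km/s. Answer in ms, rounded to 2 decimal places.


Given: distance = 5000 km, speed = 200000 km/s
Delay = distance / speed = 5000 / 200000 seconds
Delay in ms = 5000 * 1000 / 200000
Delay = 25.0000 ms
Rounded to 2 dp = 25.00 ms

25.00


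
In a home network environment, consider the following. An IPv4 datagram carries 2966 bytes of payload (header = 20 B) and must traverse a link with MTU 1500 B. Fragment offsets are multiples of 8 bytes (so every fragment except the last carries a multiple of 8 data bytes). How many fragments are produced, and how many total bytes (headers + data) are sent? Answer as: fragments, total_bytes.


Max data per non-final fragment = floor((MTU - header)/8)*8 = floor((1500 - 20)/8)*8 = floor(1480/8)*8 = 1480 B
Final fragment needs no 8-byte alignment: it can carry up to MTU - header = 1480 B
Non-final fragments needed = ceil((payload - 1480) / 1480) = ceil(1486/1480) = ceil(1.0041) = 2
Number of fragments = 2 + 1 = 3
Fragment sizes (data): 2 * 1480 B + 6 B (last, 6 <= 1480 OK)
Total bytes sent = payload + n_frags * header = 2966 + 3*20 = 2966 + 60 = 3026 B

3, 3026


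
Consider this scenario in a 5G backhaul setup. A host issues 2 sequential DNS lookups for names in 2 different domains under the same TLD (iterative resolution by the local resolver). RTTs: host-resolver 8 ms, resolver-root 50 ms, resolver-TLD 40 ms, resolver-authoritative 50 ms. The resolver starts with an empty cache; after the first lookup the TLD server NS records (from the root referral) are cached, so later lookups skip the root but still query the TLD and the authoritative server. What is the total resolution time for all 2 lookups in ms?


Lookup 1 (cold cache): local + root + TLD + auth = 8 + 50 + 40 + 50 = 148 ms
Lookups 2..2 (TLD NS cached -> skip root; new domain -> still ask TLD and auth): local + TLD + auth = 8 + 40 + 50 = 98 ms each
Remaining 1 lookups: 1 * 98 = 98 ms
Total = 148 + 98 = 246 ms

246


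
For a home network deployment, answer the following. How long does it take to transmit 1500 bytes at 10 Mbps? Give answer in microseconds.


Given: packet = 1500 bytes, bandwidth = 10 Mbps
Packet in bits = 1500 * 8 = 12000 bits
Bandwidth = 10 * 10^6 = 10000000 bps
Time = 12000 / 10000000 seconds
Time in us = 12000 * 10^6 / 10000000 = 1200

1200


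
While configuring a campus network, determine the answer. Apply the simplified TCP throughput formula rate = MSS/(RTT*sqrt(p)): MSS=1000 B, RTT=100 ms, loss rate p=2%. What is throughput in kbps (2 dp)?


Given: MSS = 1000 bytes, RTT = 100 ms, loss = 2%
RTT in seconds = 100 / 1000 = 0.1
Loss rate = 2% = 0.02
sqrt(loss) = sqrt(0.02) = 0.141421356237
Throughput (bytes/s) = 1000 / (0.1 * 0.141421356237) = 70710.6781
Throughput (kbps) = 70710.6781 * 8 / 1000 = 565.685425 -> 565.69 kbps (2 dp)

565.69


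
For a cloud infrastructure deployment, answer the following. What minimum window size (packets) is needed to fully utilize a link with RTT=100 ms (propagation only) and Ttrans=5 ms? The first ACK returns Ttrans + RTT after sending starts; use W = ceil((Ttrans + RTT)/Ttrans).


Given: Ttrans = 5 ms, RTT = 100 ms (= 2 * Tprop, Tprop = 50 ms)
Time until first ACK returns = Ttrans + RTT = 5 + 100 = 105 ms
Need W * Ttrans >= Ttrans + RTT  ->  W >= (Ttrans + RTT) / Ttrans
(Ttrans + RTT) / Ttrans = 105 / 5 = 21
W_min = ceil(21) = 21

21


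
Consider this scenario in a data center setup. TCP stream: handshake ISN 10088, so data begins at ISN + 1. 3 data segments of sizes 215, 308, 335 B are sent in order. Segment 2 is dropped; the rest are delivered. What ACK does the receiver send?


SYN uses sequence number 10088; first data byte = ISN + 1 = 10089.
Segment 1: SEQ = 10089, len = 215 B, covers [10089, 10303]
Segment 2: SEQ = 10304, len = 308 B, covers [10304, 10611] [LOST]
Segment 3: SEQ = 10612, len = 335 B, covers [10612, 10946]
In-order data received: bytes [10089, 10303] (segments 1..1).
Segment 2 missing -> gap begins at byte 10304; later segments buffered out of order.
Cumulative ACK = next expected in-order byte = 10089 + 215 = 10304

10304


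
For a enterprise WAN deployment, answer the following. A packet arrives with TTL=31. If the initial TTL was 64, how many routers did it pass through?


Given: initial TTL = 64, received TTL = 31
Hops = initial TTL - received TTL
Hops = 64 - 31 = 33

33


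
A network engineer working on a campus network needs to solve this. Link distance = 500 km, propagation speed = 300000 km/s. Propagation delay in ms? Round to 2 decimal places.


Given: distance = 500 km, speed = 300000 km/s
Delay = distance / speed = 500 / 300000 seconds
Delay in ms = 500 * 1000 / 300000
Delay = 1.6667 ms
Rounded to 2 dp = 1.67 ms

1.67


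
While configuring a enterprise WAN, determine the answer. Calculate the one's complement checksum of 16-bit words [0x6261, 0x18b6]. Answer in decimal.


Given words: [0x6261, 0x18b6]
Step 1: Sum all words
Raw sum = 25185 + 6326 = 31511
One's complement = ~31511 & 0xFFFF = 34024

34024


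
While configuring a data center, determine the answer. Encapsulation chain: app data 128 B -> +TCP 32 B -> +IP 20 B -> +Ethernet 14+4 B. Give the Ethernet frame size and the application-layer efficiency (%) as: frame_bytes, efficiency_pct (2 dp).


TCP segment = 128 + 32 = 160 B
IP packet = 160 + 20 = 180 B
Ethernet frame = 180 + 14 + 4 = 198 B
Efficiency = app / frame = 128 / 198 = 0.646465 = 64.6465% -> 64.65% (2 dp)

198, 64.65


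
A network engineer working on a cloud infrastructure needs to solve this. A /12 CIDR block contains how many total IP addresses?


Given: CIDR prefix /12
Host bits = 32 - 12 = 20
Total addresses = 2^20 = 1048576

1048576


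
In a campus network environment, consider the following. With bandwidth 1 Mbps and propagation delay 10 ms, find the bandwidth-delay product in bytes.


Given: bandwidth = 1 Mbps, delay = 10 ms
BDP in bits = 1 * 10^6 * 10 / 1000
BDP in bits = 10000
BDP in bytes = 10000 / 8 = 1250

1250


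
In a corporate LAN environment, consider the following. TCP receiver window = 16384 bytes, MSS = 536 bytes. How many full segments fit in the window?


Given: RWND = 16384 bytes, MSS = 536 bytes
Full segments = floor(RWND / MSS)
Full segments = floor(16384 / 536)
Full segments = floor(30.5672) = 30

30


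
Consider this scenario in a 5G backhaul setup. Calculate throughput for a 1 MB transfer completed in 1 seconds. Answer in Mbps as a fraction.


Given: file = 1 MB, time = 1 s
File in Mb = 1 * 8 = 8 Mb
Throughput = 8 / 1 Mbps
Throughput = 8 Mbps

8


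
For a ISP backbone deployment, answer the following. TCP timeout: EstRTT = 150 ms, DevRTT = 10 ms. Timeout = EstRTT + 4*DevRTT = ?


Given: EstRTT = 150 ms, DevRTT = 10 ms
Timeout = EstRTT + 4 * DevRTT
4 * DevRTT = 4 * 10 = 40
Timeout = 150 + 40 = 190 ms

190


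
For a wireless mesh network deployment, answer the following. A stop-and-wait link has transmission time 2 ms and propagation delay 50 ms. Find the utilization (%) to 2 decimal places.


Given: Ttrans = 2 ms, Tprop = 50 ms
RTT = 2 * Tprop = 2 * 50 = 100 ms
U = Ttrans / (Ttrans + RTT)
U = 2 / (2 + 100)
U = 2 / 102 = 0.019608
U% = 1.96%

1.96


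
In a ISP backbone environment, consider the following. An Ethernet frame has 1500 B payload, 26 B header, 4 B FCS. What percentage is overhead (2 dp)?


Given: payload = 1500 B, header = 26 B, trailer = 4 B
Overhead bytes = header + trailer = 26 + 4 = 30
Total frame = payload + overhead = 1500 + 30 = 1530
Overhead % = 30 / 1530 * 100 = 1.9608% -> 1.96% (2 dp)

1.96


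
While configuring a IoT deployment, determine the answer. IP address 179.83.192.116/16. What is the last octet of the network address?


Given: IP = 179.83.192.116, prefix = /16
Subnet mask = 255.255.0.0
Last octet of IP: 116
Last octet of mask: 0
Network last octet = 116 AND 0 = 0

0


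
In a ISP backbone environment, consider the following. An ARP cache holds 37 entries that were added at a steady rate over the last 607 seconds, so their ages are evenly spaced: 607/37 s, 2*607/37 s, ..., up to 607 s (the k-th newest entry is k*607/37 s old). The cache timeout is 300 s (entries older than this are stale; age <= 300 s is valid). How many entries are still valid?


Ages are k * 607/37 s for k = 1..37 (spacing = 16.4054 s).
Entry k is valid iff k * 607/37 <= 300 iff k <= 37 * 300 / 607 = 18.2867
n_valid = floor(18.2867) = 18
(n_stale = 37 - 18 = 19)

18


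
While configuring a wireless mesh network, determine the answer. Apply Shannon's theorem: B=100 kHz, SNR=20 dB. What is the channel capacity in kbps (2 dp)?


Given: B = 100 kHz, SNR = 20 dB
SNR linear = 10^(20/10) = 100
1 + SNR = 101
log2(101) = 6.6582114828
C = 100 * 1000 * 6.6582114828 = 665821.1483 bps
C = 665.821148 kbps -> 665.82 kbps (2 dp)

665.82


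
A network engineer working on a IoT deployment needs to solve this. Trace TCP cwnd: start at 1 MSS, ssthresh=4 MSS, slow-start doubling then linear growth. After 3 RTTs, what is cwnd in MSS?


RTT 0: cwnd = 1 MSS (initial)
RTT 1: cwnd = 2 MSS (slow start, doubled)
RTT 2: cwnd = 4 MSS (slow start, doubled)
RTT 3: cwnd = 5 MSS (congestion avoidance, +1)

5


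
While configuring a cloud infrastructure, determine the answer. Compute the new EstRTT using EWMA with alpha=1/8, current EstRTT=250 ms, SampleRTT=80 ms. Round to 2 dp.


Given: EstRTT = 250 ms, SampleRTT = 80 ms, alpha = 1/8
New EstRTT = (1 - alpha) * EstRTT + alpha * SampleRTT
(7/8) * 250 = 218.75
(1/8) * 80 = 10
New EstRTT = 218.75 + 10 = 228.75 ms -> 228.75 ms (2 dp)

228.75


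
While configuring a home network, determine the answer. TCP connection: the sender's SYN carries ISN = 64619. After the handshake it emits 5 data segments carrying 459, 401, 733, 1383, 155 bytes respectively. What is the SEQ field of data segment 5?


The SYN occupies sequence number ISN = 64619, so the first data byte is ISN + 1 = 64620.
SEQ of data segment i = (ISN + 1) + sum of payload sizes of segments 1..i-1.
Segment 1: SEQ = 64620, payload = 459 bytes
Segment 2: SEQ = 65079, payload = 401 bytes
Segment 3: SEQ = 65480, payload = 733 bytes
Segment 4: SEQ = 66213, payload = 1383 bytes
Segment 5: SEQ = 67596, payload = 155 bytes
SEQ of segment 5 = 64620 + 459 + 401 + 733 + 1383 = 67596

67596


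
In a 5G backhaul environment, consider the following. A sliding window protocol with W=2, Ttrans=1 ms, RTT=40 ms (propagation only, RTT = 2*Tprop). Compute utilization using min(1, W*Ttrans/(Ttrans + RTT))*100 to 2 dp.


Given: W = 2, Ttrans = 1 ms, RTT = 40 ms (= 2 * Tprop, Tprop = 20 ms)
Cycle time = Ttrans + RTT = 1 + 40 = 41 ms (first packet sent until its ACK returns)
W * Ttrans = 2 * 1 = 2 ms of sending per cycle
W * Ttrans / (Ttrans + RTT) = 2 / 41 = 0.048780
U = min(1, 0.048780) = 0.048780
U% = 4.88%

4.88


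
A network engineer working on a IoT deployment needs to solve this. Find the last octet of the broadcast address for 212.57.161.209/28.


Given: IP = 212.57.161.209, prefix = /28
Host bits = 32 - 28 = 4
Network last octet = 209 AND mask = 208
Host part size = 2^4 - 1 = 15
Broadcast last octet = 208 OR 15 = 223

223


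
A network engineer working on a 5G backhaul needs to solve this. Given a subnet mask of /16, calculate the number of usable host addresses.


Given: subnet mask /16
Host bits = 32 - 16 = 16
Total addresses = 2^16 = 65536
Usable hosts = 65536 - 2 (network + broadcast) = 65534

65534


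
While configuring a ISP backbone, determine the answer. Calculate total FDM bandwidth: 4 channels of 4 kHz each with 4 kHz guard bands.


Given: 4 channels, 4 kHz each, guard = 4 kHz
Channel bandwidth = 4 * 4 = 16 kHz
Guard bands = 3 gaps * 4 kHz = 12 kHz
Total = 16 + 12 = 28 kHz

28


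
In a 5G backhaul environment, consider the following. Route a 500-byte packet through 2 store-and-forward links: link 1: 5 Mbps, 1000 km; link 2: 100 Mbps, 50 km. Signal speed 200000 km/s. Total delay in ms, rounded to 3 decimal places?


Packet = 500 bytes = 4000 bits. Store-and-forward: sum (t_trans + t_prop) per link.
Link 1: t_trans = 4000/(5*10^6) s = 0.8000 ms; t_prop = 1000/200000 s = 5.0000 ms; subtotal = 5.8000 ms
Link 2: t_trans = 4000/(100*10^6) s = 0.0400 ms; t_prop = 50/200000 s = 0.2500 ms; subtotal = 0.2900 ms
End-to-end = 5.8000 + 0.2900 = 6.0900 ms -> 6.090 ms (3 dp)

6.090


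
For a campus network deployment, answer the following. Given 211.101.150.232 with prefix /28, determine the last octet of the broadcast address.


Given: IP = 211.101.150.232, prefix = /28
Host bits = 32 - 28 = 4
Network last octet = 232 AND mask = 224
Host part size = 2^4 - 1 = 15
Broadcast last octet = 224 OR 15 = 239

239


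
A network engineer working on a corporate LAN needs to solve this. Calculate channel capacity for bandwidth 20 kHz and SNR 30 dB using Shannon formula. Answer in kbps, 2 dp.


Given: B = 20 kHz, SNR = 30 dB
SNR linear = 10^(30/10) = 1000
1 + SNR = 1001
log2(1001) = 9.9672262588
C = 20 * 1000 * 9.9672262588 = 199344.5252 bps
C = 199.344525 kbps -> 199.34 kbps (2 dp)

199.34


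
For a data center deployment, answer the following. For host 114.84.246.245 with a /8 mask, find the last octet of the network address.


Given: IP = 114.84.246.245, prefix = /8
Subnet mask = 255.0.0.0
Last octet of IP: 245
Last octet of mask: 0
Network last octet = 245 AND 0 = 0

0


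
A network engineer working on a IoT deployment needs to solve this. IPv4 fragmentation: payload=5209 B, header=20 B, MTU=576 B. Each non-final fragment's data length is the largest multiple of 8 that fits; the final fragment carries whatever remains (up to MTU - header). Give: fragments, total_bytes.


Max data per non-final fragment = floor((MTU - header)/8)*8 = floor((576 - 20)/8)*8 = floor(556/8)*8 = 552 B
Final fragment needs no 8-byte alignment: it can carry up to MTU - header = 556 B
Non-final fragments needed = ceil((payload - 556) / 552) = ceil(4653/552) = ceil(8.4293) = 9
Number of fragments = 9 + 1 = 10
Fragment sizes (data): 9 * 552 B + 241 B (last, 241 <= 556 OK)
Total bytes sent = payload + n_frags * header = 5209 + 10*20 = 5209 + 200 = 5409 B

10, 5409


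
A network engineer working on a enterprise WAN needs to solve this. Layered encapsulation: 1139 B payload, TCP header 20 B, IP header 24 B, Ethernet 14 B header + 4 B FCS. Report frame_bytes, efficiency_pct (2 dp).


TCP segment = 1139 + 20 = 1159 B
IP packet = 1159 + 24 = 1183 B
Ethernet frame = 1183 + 14 + 4 = 1201 B
Efficiency = app / frame = 1139 / 1201 = 0.948376 = 94.8376% -> 94.84% (2 dp)

1201, 94.84


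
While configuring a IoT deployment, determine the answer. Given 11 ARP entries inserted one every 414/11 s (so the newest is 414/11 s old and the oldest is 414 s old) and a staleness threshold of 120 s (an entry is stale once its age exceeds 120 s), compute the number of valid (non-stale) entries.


Ages are k * 414/11 s for k = 1..11 (spacing = 37.6364 s).
Entry k is valid iff k * 414/11 <= 120 iff k <= 11 * 120 / 414 = 3.1884
n_valid = floor(3.1884) = 3
(n_stale = 11 - 3 = 8)

3


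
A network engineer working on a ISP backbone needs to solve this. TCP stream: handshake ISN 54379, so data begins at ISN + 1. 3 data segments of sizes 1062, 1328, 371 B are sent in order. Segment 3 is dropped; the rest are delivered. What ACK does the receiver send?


SYN uses sequence number 54379; first data byte = ISN + 1 = 54380.
Segment 1: SEQ = 54380, len = 1062 B, covers [54380, 55441]
Segment 2: SEQ = 55442, len = 1328 B, covers [55442, 56769]
Segment 3: SEQ = 56770, len = 371 B, covers [56770, 57140] [LOST]
In-order data received: bytes [54380, 56769] (segments 1..2).
Segment 3 missing -> gap begins at byte 56770.
Cumulative ACK = next expected in-order byte = 54380 + 1062 + 1328 = 56770

56770


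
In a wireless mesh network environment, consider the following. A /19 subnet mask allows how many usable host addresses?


Given: subnet mask /19
Host bits = 32 - 19 = 13
Total addresses = 2^13 = 8192
Usable hosts = 8192 - 2 (network + broadcast) = 8190

8190


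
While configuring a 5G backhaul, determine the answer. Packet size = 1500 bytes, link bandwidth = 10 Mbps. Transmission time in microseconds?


Given: packet = 1500 bytes, bandwidth = 10 Mbps
Packet in bits = 1500 * 8 = 12000 bits
Bandwidth = 10 * 10^6 = 10000000 bps
Time = 12000 / 10000000 seconds
Time in us = 12000 * 10^6 / 10000000 = 1200

1200


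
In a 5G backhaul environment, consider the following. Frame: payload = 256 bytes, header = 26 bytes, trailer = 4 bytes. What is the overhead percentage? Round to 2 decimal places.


Given: payload = 256 B, header = 26 B, trailer = 4 B
Overhead bytes = header + trailer = 26 + 4 = 30
Total frame = payload + overhead = 256 + 30 = 286
Overhead % = 30 / 286 * 100 = 10.4895% -> 10.49% (2 dp)

10.49


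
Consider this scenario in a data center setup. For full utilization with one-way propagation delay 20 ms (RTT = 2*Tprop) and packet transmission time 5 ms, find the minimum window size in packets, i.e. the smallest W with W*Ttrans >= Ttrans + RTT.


Given: Ttrans = 5 ms, RTT = 40 ms (= 2 * Tprop, Tprop = 20 ms)
Time until first ACK returns = Ttrans + RTT = 5 + 40 = 45 ms
Need W * Ttrans >= Ttrans + RTT  ->  W >= (Ttrans + RTT) / Ttrans
(Ttrans + RTT) / Ttrans = 45 / 5 = 9
W_min = ceil(9) = 9

9


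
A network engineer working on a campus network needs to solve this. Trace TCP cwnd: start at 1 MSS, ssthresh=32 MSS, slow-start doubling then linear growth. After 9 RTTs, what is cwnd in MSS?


RTT 0: cwnd = 1 MSS (initial)
RTT 1: cwnd = 2 MSS (slow start, doubled)
RTT 2: cwnd = 4 MSS (slow start, doubled)
RTT 3: cwnd = 8 MSS (slow start, doubled)
RTT 4: cwnd = 16 MSS (slow start, doubled)
RTT 5: cwnd = 32 MSS (slow start, doubled)
RTT 6: cwnd = 33 MSS (congestion avoidance, +1)
RTT 7: cwnd = 34 MSS (congestion avoidance, +1)
RTT 8: cwnd = 35 MSS (congestion avoidance, +1)
RTT 9: cwnd = 36 MSS (congestion avoidance, +1)

36


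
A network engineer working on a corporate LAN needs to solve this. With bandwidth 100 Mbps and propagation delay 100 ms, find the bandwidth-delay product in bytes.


Given: bandwidth = 100 Mbps, delay = 100 ms
BDP in bits = 100 * 10^6 * 100 / 1000
BDP in bits = 10000000
BDP in bytes = 10000000 / 8 = 1250000

1250000


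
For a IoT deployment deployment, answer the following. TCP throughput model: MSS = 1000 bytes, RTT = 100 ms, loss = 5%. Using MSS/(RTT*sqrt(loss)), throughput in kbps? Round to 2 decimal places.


Given: MSS = 1000 bytes, RTT = 100 ms, loss = 5%
RTT in seconds = 100 / 1000 = 0.1
Loss rate = 5% = 0.05
sqrt(loss) = sqrt(0.05) = 0.223606797750
Throughput (bytes/s) = 1000 / (0.1 * 0.223606797750) = 44721.3595
Throughput (kbps) = 44721.3595 * 8 / 1000 = 357.770876 -> 357.77 kbps (2 dp)

357.77


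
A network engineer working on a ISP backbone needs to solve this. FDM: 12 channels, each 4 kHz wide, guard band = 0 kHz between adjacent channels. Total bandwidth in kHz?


Given: 12 channels, 4 kHz each, guard = 0 kHz
Channel bandwidth = 12 * 4 = 48 kHz
Guard bands = 11 gaps * 0 kHz = 0 kHz
Total = 48 + 0 = 48 kHz

48


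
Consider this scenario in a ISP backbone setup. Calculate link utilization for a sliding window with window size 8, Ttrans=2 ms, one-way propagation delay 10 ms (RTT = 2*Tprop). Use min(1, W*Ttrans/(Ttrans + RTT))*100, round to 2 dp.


Given: W = 8, Ttrans = 2 ms, RTT = 20 ms (= 2 * Tprop, Tprop = 10 ms)
Cycle time = Ttrans + RTT = 2 + 20 = 22 ms (first packet sent until its ACK returns)
W * Ttrans = 8 * 2 = 16 ms of sending per cycle
W * Ttrans / (Ttrans + RTT) = 16 / 22 = 0.727273
U = min(1, 0.727273) = 0.727273
U% = 72.73%

72.73


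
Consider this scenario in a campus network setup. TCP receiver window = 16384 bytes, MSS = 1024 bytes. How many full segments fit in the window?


Given: RWND = 16384 bytes, MSS = 1024 bytes
Full segments = floor(RWND / MSS)
Full segments = floor(16384 / 1024)
Full segments = floor(16.0) = 16

16


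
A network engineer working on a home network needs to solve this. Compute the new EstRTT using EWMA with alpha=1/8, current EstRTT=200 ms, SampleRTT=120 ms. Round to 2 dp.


Given: EstRTT = 200 ms, SampleRTT = 120 ms, alpha = 1/8
New EstRTT = (1 - alpha) * EstRTT + alpha * SampleRTT
(7/8) * 200 = 175
(1/8) * 120 = 15
New EstRTT = 175 + 15 = 190 ms -> 190.00 ms (2 dp)

190.00


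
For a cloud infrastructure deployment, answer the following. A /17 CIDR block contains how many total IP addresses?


Given: CIDR prefix /17
Host bits = 32 - 17 = 15
Total addresses = 2^15 = 32768

32768


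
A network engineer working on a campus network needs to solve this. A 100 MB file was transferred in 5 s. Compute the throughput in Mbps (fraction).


Given: file = 100 MB, time = 5 s
File in Mb = 100 * 8 = 800 Mb
Throughput = 800 / 5 Mbps
Throughput = 160 Mbps

160


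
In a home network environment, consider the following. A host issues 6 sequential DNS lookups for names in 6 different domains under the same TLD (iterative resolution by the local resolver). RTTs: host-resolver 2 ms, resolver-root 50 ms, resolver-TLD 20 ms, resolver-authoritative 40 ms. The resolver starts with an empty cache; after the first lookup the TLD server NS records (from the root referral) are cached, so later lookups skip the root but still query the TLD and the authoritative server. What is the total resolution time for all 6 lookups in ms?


Lookup 1 (cold cache): local + root + TLD + auth = 2 + 50 + 20 + 40 = 112 ms
Lookups 2..6 (TLD NS cached -> skip root; new domain -> still ask TLD and auth): local + TLD + auth = 2 + 20 + 40 = 62 ms each
Remaining 5 lookups: 5 * 62 = 310 ms
Total = 112 + 310 = 422 ms

422


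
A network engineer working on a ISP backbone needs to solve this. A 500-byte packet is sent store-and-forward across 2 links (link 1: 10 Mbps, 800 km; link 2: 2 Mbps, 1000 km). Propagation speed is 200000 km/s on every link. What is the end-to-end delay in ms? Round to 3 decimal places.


Packet = 500 bytes = 4000 bits. Store-and-forward: sum (t_trans + t_prop) per link.
Link 1: t_trans = 4000/(10*10^6) s = 0.4000 ms; t_prop = 800/200000 s = 4.0000 ms; subtotal = 4.4000 ms
Link 2: t_trans = 4000/(2*10^6) s = 2.0000 ms; t_prop = 1000/200000 s = 5.0000 ms; subtotal = 7.0000 ms
End-to-end = 4.4000 + 7.0000 = 11.4000 ms -> 11.400 ms (3 dp)

11.400


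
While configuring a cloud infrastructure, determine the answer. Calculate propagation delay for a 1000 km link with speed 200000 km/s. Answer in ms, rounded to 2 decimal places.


Given: distance = 1000 km, speed = 200000 km/s
Delay = distance / speed = 1000 / 200000 seconds
Delay in ms = 1000 * 1000 / 200000
Delay = 5.0000 ms
Rounded to 2 dp = 5.00 ms

5.00


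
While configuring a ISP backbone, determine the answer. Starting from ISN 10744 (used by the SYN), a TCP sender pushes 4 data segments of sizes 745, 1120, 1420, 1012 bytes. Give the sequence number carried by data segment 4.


The SYN occupies sequence number ISN = 10744, so the first data byte is ISN + 1 = 10745.
SEQ of data segment i = (ISN + 1) + sum of payload sizes of segments 1..i-1.
Segment 1: SEQ = 10745, payload = 745 bytes
Segment 2: SEQ = 11490, payload = 1120 bytes
Segment 3: SEQ = 12610, payload = 1420 bytes
Segment 4: SEQ = 14030, payload = 1012 bytes
SEQ of segment 4 = 10745 + 745 + 1120 + 1420 = 14030

14030


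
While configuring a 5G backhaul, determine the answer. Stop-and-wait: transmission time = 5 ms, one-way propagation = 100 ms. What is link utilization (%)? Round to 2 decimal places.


Given: Ttrans = 5 ms, Tprop = 100 ms
RTT = 2 * Tprop = 2 * 100 = 200 ms
U = Ttrans / (Ttrans + RTT)
U = 5 / (5 + 200)
U = 5 / 205 = 0.02439
U% = 2.44%

2.44


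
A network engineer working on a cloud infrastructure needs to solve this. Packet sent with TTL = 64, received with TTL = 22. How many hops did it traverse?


Given: initial TTL = 64, received TTL = 22
Hops = initial TTL - received TTL
Hops = 64 - 22 = 42

42


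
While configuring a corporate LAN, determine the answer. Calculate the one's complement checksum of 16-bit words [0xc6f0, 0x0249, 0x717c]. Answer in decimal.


Given words: [0xc6f0, 0x0249, 0x717c]
Step 1: Sum all words
Raw sum = 50928 + 585 + 29052 = 80565
Step 2: Fold carry: (15029 + 1) = 15030
One's complement = ~15030 & 0xFFFF = 50505

50505


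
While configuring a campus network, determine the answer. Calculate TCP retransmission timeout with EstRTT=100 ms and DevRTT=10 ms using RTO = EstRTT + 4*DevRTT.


Given: EstRTT = 100 ms, DevRTT = 10 ms
Timeout = EstRTT + 4 * DevRTT
4 * DevRTT = 4 * 10 = 40
Timeout = 100 + 40 = 140 ms

140


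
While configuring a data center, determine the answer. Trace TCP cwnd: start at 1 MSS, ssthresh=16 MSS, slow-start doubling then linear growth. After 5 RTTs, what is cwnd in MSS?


RTT 0: cwnd = 1 MSS (initial)
RTT 1: cwnd = 2 MSS (slow start, doubled)
RTT 2: cwnd = 4 MSS (slow start, doubled)
RTT 3: cwnd = 8 MSS (slow start, doubled)
RTT 4: cwnd = 16 MSS (slow start, doubled)
RTT 5: cwnd = 17 MSS (congestion avoidance, +1)

17


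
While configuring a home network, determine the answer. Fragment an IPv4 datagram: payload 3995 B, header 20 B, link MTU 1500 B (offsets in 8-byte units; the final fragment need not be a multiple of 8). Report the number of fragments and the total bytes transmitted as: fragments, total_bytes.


Max data per non-final fragment = floor((MTU - header)/8)*8 = floor((1500 - 20)/8)*8 = floor(1480/8)*8 = 1480 B
Final fragment needs no 8-byte alignment: it can carry up to MTU - header = 1480 B
Non-final fragments needed = ceil((payload - 1480) / 1480) = ceil(2515/1480) = ceil(1.6993) = 2
Number of fragments = 2 + 1 = 3
Fragment sizes (data): 2 * 1480 B + 1035 B (last, 1035 <= 1480 OK)
Total bytes sent = payload + n_frags * header = 3995 + 3*20 = 3995 + 60 = 4055 B

3, 4055


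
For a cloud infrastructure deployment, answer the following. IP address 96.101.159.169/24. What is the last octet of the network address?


Given: IP = 96.101.159.169, prefix = /24
Subnet mask = 255.255.255.0
Last octet of IP: 169
Last octet of mask: 0
Network last octet = 169 AND 0 = 0

0


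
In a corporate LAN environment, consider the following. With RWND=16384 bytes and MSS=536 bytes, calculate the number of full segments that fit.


Given: RWND = 16384 bytes, MSS = 536 bytes
Full segments = floor(RWND / MSS)
Full segments = floor(16384 / 536)
Full segments = floor(30.5672) = 30

30


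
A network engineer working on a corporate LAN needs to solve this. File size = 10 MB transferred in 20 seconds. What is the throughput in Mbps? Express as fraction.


Given: file = 10 MB, time = 20 s
File in Mb = 10 * 8 = 80 Mb
Throughput = 80 / 20 Mbps
Throughput = 4 Mbps

4


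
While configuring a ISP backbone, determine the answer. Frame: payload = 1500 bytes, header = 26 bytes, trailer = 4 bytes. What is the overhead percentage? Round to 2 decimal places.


Given: payload = 1500 B, header = 26 B, trailer = 4 B
Overhead bytes = header + trailer = 26 + 4 = 30
Total frame = payload + overhead = 1500 + 30 = 1530
Overhead % = 30 / 1530 * 100 = 1.9608% -> 1.96% (2 dp)

1.96
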